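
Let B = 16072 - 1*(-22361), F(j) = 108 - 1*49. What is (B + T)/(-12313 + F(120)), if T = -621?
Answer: -18906/6127 ≈ -3.0857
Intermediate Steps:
F(j) = 59 (F(j) = 108 - 49 = 59)
B = 38433 (B = 16072 + 22361 = 38433)
(B + T)/(-12313 + F(120)) = (38433 - 621)/(-12313 + 59) = 37812/(-12254) = 37812*(-1/12254) = -18906/6127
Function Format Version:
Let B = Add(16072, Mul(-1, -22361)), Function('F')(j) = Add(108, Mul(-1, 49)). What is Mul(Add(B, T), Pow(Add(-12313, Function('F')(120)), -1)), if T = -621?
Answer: Rational(-18906, 6127) ≈ -3.0857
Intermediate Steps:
Function('F')(j) = 59 (Function('F')(j) = Add(108, -49) = 59)
B = 38433 (B = Add(16072, 22361) = 38433)
Mul(Add(B, T), Pow(Add(-12313, Function('F')(120)), -1)) = Mul(Add(38433, -621), Pow(Add(-12313, 59), -1)) = Mul(37812, Pow(-12254, -1)) = Mul(37812, Rational(-1, 12254)) = Rational(-18906, 6127)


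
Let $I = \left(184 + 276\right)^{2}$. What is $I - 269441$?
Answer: $-57841$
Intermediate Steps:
$I = 211600$ ($I = 460^{2} = 211600$)
$I - 269441 = 211600 - 269441 = -57841$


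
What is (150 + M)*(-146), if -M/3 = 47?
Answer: -1314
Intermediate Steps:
M = -141 (M = -3*47 = -141)
(150 + M)*(-146) = (150 - 141)*(-146) = 9*(-146) = -1314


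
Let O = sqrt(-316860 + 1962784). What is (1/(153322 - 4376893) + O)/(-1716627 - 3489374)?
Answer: 1/21987914849571 - 2*sqrt(411481)/5206001 ≈ -0.00024643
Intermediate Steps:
O = 2*sqrt(411481) (O = sqrt(1645924) = 2*sqrt(411481) ≈ 1282.9)
(1/(153322 - 4376893) + O)/(-1716627 - 3489374) = (1/(153322 - 4376893) + 2*sqrt(411481))/(-1716627 - 3489374) = (1/(-4223571) + 2*sqrt(411481))/(-5206001) = (-1/4223571 + 2*sqrt(411481))*(-1/5206001) = 1/21987914849571 - 2*sqrt(411481)/5206001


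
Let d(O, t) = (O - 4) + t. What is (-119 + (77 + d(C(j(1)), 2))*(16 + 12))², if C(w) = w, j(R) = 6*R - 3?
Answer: 4264225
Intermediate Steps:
j(R) = -3 + 6*R
d(O, t) = -4 + O + t (d(O, t) = (-4 + O) + t = -4 + O + t)
(-119 + (77 + d(C(j(1)), 2))*(16 + 12))² = (-119 + (77 + (-4 + (-3 + 6*1) + 2))*(16 + 12))² = (-119 + (77 + (-4 + (-3 + 6) + 2))*28)² = (-119 + (77 + (-4 + 3 + 2))*28)² = (-119 + (77 + 1)*28)² = (-119 + 78*28)² = (-119 + 2184)² = 2065² = 4264225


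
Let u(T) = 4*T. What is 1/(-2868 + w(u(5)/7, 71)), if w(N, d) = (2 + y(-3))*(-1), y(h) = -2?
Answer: -1/2868 ≈ -0.00034868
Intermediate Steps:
w(N, d) = 0 (w(N, d) = (2 - 2)*(-1) = 0*(-1) = 0)
1/(-2868 + w(u(5)/7, 71)) = 1/(-2868 + 0) = 1/(-2868) = -1/2868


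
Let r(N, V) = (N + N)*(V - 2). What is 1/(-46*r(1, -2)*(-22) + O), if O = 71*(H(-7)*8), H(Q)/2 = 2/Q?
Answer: -7/58944 ≈ -0.00011876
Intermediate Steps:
r(N, V) = 2*N*(-2 + V) (r(N, V) = (2*N)*(-2 + V) = 2*N*(-2 + V))
H(Q) = 4/Q (H(Q) = 2*(2/Q) = 4/Q)
O = -2272/7 (O = 71*((4/(-7))*8) = 71*((4*(-⅐))*8) = 71*(-4/7*8) = 71*(-32/7) = -2272/7 ≈ -324.57)
1/(-46*r(1, -2)*(-22) + O) = 1/(-92*(-2 - 2)*(-22) - 2272/7) = 1/(-92*(-4)*(-22) - 2272/7) = 1/(-46*(-8)*(-22) - 2272/7) = 1/(368*(-22) - 2272/7) = 1/(-8096 - 2272/7) = 1/(-58944/7) = -7/58944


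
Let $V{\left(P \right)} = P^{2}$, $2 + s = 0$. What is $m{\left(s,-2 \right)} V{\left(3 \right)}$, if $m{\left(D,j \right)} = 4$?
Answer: $36$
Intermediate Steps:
$s = -2$ ($s = -2 + 0 = -2$)
$m{\left(s,-2 \right)} V{\left(3 \right)} = 4 \cdot 3^{2} = 4 \cdot 9 = 36$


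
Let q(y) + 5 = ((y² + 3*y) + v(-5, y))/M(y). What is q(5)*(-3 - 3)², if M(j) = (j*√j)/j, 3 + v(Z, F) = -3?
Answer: -180 + 1224*√5/5 ≈ 367.39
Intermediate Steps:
v(Z, F) = -6 (v(Z, F) = -3 - 3 = -6)
M(j) = √j (M(j) = j^(3/2)/j = √j)
q(y) = -5 + (-6 + y² + 3*y)/√y (q(y) = -5 + ((y² + 3*y) - 6)/(√y) = -5 + (-6 + y² + 3*y)/√y)
q(5)*(-3 - 3)² = ((-6 + 5² - 5*√5 + 3*5)/√5)*(-3 - 3)² = ((√5/5)*(-6 + 25 - 5*√5 + 15))*(-6)² = ((√5/5)*(34 - 5*√5))*36 = (√5*(34 - 5*√5)/5)*36 = 36*√5*(34 - 5*√5)/5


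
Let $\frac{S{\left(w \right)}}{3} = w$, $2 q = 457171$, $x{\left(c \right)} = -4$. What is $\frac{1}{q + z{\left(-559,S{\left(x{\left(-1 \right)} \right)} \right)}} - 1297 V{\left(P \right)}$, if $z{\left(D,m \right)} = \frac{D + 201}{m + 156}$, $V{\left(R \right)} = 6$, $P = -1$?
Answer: $- \frac{128075976942}{16457977} \approx -7782.0$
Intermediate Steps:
$q = \frac{457171}{2}$ ($q = \frac{1}{2} \cdot 457171 = \frac{457171}{2} \approx 2.2859 \cdot 10^{5}$)
$S{\left(w \right)} = 3 w$
$z{\left(D,m \right)} = \frac{201 + D}{156 + m}$
$\frac{1}{q + z{\left(-559,S{\left(x{\left(-1 \right)} \right)} \right)}} - 1297 V{\left(P \right)} = \frac{1}{\frac{457171}{2} + \frac{201 - 559}{156 + 3 \left(-4\right)}} - 7782 = \frac{1}{\frac{457171}{2} + \frac{1}{156 - 12} \left(-358\right)} - 7782 = \frac{1}{\frac{457171}{2} + \frac{1}{144} \left(-358\right)} - 7782 = \frac{1}{\frac{457171}{2} - \frac{179}{72}} - 7782 = \frac{1}{\frac{16457977}{72}} - 7782 = \frac{72}{16457977} - 7782 = - \frac{128075976942}{16457977}$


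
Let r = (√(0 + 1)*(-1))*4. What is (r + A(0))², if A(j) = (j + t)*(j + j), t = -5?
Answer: 16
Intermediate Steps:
A(j) = 2*j*(-5 + j) (A(j) = (j - 5)*(j + j) = (-5 + j)*(2*j) = 2*j*(-5 + j))
r = -4 (r = (√1*(-1))*4 = (1*(-1))*4 = -1*4 = -4)
(r + A(0))² = (-4 + 2*0*(-5 + 0))² = (-4 + 2*0*(-5))² = (-4 + 0)² = (-4)² = 16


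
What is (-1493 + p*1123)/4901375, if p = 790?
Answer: 885677/4901375 ≈ 0.18070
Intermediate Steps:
(-1493 + p*1123)/4901375 = (-1493 + 790*1123)/4901375 = (-1493 + 887170)*(1/4901375) = 885677*(1/4901375) = 885677/4901375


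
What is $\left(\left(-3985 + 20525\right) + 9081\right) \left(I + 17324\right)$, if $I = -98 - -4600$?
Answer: $559203946$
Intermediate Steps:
$I = 4502$ ($I = -98 + 4600 = 4502$)
$\left(\left(-3985 + 20525\right) + 9081\right) \left(I + 17324\right) = \left(\left(-3985 + 20525\right) + 9081\right) \left(4502 + 17324\right) = \left(16540 + 9081\right) 21826 = 25621 \cdot 21826 = 559203946$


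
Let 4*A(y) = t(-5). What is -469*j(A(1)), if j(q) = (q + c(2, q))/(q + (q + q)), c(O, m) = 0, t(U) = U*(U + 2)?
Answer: -469/3 ≈ -156.33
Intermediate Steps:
t(U) = U*(2 + U)
A(y) = 15/4 (A(y) = (-5*(2 - 5))/4 = (-5*(-3))/4 = (¼)*15 = 15/4)
j(q) = ⅓ (j(q) = (q + 0)/(q + (q + q)) = q/(q + 2*q) = q/((3*q)) = q*(1/(3*q)) = ⅓)
-469*j(A(1)) = -469*⅓ = -469/3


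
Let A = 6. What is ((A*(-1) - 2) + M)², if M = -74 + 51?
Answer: 961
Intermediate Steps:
M = -23
((A*(-1) - 2) + M)² = ((6*(-1) - 2) - 23)² = ((-6 - 2) - 23)² = (-8 - 23)² = (-31)² = 961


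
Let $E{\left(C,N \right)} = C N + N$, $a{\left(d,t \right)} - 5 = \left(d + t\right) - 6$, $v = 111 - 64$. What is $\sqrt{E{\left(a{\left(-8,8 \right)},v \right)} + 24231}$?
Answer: $\sqrt{24231} \approx 155.66$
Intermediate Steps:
$v = 47$
$a{\left(d,t \right)} = -1 + d + t$ ($a{\left(d,t \right)} = 5 - \left(6 - d - t\right) = 5 + \left(-6 + d + t\right) = -1 + d + t$)
$E{\left(C,N \right)} = N + C N$
$\sqrt{E{\left(a{\left(-8,8 \right)},v \right)} + 24231} = \sqrt{47 \left(1 - 1\right) + 24231} = \sqrt{47 \cdot 0 + 24231} = \sqrt{0 + 24231} = \sqrt{24231}$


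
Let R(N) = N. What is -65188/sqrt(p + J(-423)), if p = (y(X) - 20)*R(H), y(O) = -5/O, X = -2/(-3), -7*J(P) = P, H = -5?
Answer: -65188*sqrt(38794)/2771 ≈ -4633.5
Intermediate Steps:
J(P) = -P/7
X = 2/3 (X = -2*(-1/3) = 2/3 ≈ 0.66667)
p = 275/2 (p = (-5/2/3 - 20)*(-5) = (-5*3/2 - 20)*(-5) = (-15/2 - 20)*(-5) = -55/2*(-5) = 275/2 ≈ 137.50)
-65188/sqrt(p + J(-423)) = -65188/sqrt(275/2 - 1/7*(-423)) = -65188/sqrt(275/2 + 423/7) = -65188*sqrt(38794)/2771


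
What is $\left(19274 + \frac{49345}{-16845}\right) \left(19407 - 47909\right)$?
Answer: $- \frac{1850470602974}{3369} \approx -5.4926 \cdot 10^{8}$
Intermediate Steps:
$\left(19274 + \frac{49345}{-16845}\right) \left(19407 - 47909\right) = \left(19274 + 49345 \left(- \frac{1}{16845}\right)\right) \left(-28502\right) = \left(19274 - \frac{9869}{3369}\right) \left(-28502\right) = \frac{64924237}{3369} \left(-28502\right) = - \frac{1850470602974}{3369}$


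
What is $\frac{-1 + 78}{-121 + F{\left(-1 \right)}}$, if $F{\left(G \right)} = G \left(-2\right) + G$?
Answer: $- \frac{77}{120} \approx -0.64167$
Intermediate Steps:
$F{\left(G \right)} = - G$ ($F{\left(G \right)} = - 2 G + G = - G$)
$\frac{-1 + 78}{-121 + F{\left(-1 \right)}} = \frac{-1 + 78}{-121 - -1} = \frac{77}{-121 + 1} = \frac{77}{-120} = 77 \left(- \frac{1}{120}\right) = - \frac{77}{120}$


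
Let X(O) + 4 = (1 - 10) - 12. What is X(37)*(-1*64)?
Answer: 1600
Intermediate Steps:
X(O) = -25 (X(O) = -4 + ((1 - 10) - 12) = -4 + (-9 - 12) = -4 - 21 = -25)
X(37)*(-1*64) = -(-25)*64 = -25*(-64) = 1600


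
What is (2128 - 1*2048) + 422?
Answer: 502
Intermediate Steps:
(2128 - 1*2048) + 422 = (2128 - 2048) + 422 = 80 + 422 = 502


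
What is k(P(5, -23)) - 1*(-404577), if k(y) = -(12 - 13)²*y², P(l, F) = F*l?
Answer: 391352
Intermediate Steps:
k(y) = -y² (k(y) = -(-1)²*y² = -y²)
k(P(5, -23)) - 1*(-404577) = -(-23*5)² - 1*(-404577) = -1*(-115)² + 404577 = -1*13225 + 404577 = -13225 + 404577 = 391352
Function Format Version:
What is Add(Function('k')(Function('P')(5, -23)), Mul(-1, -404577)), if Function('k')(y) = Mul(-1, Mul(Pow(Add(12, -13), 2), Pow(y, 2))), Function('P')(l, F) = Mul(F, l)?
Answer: 391352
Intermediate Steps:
Function('k')(y) = Mul(-1, Pow(y, 2)) (Function('k')(y) = Mul(-1, Mul(Pow(-1, 2), Pow(y, 2))) = Mul(-1, Mul(1, Pow(y, 2))) = Mul(-1, Pow(y, 2)))
Add(Function('k')(Function('P')(5, -23)), Mul(-1, -404577)) = Add(Mul(-1, Pow(Mul(-23, 5), 2)), Mul(-1, -404577)) = Add(Mul(-1, Pow(-115, 2)), 404577) = Add(Mul(-1, 13225), 404577) = Add(-13225, 404577) = 391352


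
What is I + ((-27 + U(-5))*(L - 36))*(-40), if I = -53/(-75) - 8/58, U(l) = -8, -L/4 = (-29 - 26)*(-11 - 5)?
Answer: -10828018763/2175 ≈ -4.9784e+6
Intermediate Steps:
L = -3520 (L = -4*(-29 - 26)*(-11 - 5) = -(-220)*(-16) = -4*880 = -3520)
I = 1237/2175 (I = -53*(-1/75) - 8*1/58 = 53/75 - 4/29 = 1237/2175 ≈ 0.56874)
I + ((-27 + U(-5))*(L - 36))*(-40) = 1237/2175 + ((-27 - 8)*(-3520 - 36))*(-40) = 1237/2175 - 35*(-3556)*(-40) = 1237/2175 + 124460*(-40) = 1237/2175 - 4978400 = -10828018763/2175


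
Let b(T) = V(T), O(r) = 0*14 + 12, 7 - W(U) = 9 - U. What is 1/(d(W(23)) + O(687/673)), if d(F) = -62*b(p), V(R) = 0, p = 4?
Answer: 1/12 ≈ 0.083333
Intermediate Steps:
W(U) = -2 + U (W(U) = 7 - (9 - U) = 7 + (-9 + U) = -2 + U)
O(r) = 12 (O(r) = 0 + 12 = 12)
b(T) = 0
d(F) = 0 (d(F) = -62*0 = 0)
1/(d(W(23)) + O(687/673)) = 1/(0 + 12) = 1/12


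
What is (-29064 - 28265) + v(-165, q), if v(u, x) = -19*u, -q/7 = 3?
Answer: -54194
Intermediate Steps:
q = -21 (q = -7*3 = -21)
(-29064 - 28265) + v(-165, q) = (-29064 - 28265) - 19*(-165) = -57329 + 3135 = -54194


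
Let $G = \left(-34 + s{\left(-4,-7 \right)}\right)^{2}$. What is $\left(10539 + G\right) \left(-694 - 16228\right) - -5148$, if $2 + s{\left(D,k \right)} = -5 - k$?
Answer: $-197897642$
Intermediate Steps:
$s{\left(D,k \right)} = -7 - k$ ($s{\left(D,k \right)} = -2 - \left(5 + k\right) = -7 - k$)
$G = 1156$ ($G = \left(-34 - 0\right)^{2} = \left(-34 + \left(-7 + 7\right)\right)^{2} = \left(-34 + 0\right)^{2} = \left(-34\right)^{2} = 1156$)
$\left(10539 + G\right) \left(-694 - 16228\right) - -5148 = \left(10539 + 1156\right) \left(-694 - 16228\right) - -5148 = 11695 \left(-16922\right) + 5148 = -197902790 + 5148 = -197897642$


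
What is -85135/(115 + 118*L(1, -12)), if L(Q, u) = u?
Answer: 85135/1301 ≈ 65.438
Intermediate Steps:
-85135/(115 + 118*L(1, -12)) = -85135/(115 + 118*(-12)) = -85135/(115 - 1416) = -85135/(-1301) = -85135*(-1/1301) = 85135/1301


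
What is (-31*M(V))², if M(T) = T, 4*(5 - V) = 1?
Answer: 346921/16 ≈ 21683.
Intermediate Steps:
V = 19/4 (V = 5 - ¼*1 = 5 - ¼ = 19/4 ≈ 4.7500)
(-31*M(V))² = (-31*19/4)² = (-589/4)² = 346921/16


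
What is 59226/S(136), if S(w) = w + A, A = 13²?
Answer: 59226/305 ≈ 194.18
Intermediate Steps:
A = 169
S(w) = 169 + w (S(w) = w + 169 = 169 + w)
59226/S(136) = 59226/(169 + 136) = 59226/305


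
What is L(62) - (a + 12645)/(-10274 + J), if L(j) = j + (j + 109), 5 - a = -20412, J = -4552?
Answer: 1743760/7413 ≈ 235.23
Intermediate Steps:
a = 20417 (a = 5 - 1*(-20412) = 5 + 20412 = 20417)
L(j) = 109 + 2*j (L(j) = j + (109 + j) = 109 + 2*j)
L(62) - (a + 12645)/(-10274 + J) = (109 + 2*62) - (20417 + 12645)/(-10274 - 4552) = (109 + 124) - 33062/(-14826) = 233 - 33062*(-1)/14826 = 233 - 1*(-16531/7413) = 233 + 16531/7413 = 1743760/7413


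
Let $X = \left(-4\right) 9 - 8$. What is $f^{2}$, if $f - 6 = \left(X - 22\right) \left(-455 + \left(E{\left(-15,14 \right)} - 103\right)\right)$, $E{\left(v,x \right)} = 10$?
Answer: $1308558276$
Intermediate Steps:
$X = -44$ ($X = -36 - 8 = -44$)
$f = 36174$ ($f = 6 + \left(-44 - 22\right) \left(-455 + \left(10 - 103\right)\right) = 6 - 66 \left(-455 - 93\right) = 6 - -36168 = 6 + 36168 = 36174$)
$f^{2} = 36174^{2} = 1308558276$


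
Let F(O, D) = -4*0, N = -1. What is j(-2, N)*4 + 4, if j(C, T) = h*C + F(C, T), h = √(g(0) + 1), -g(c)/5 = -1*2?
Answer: 4 - 8*√11 ≈ -22.533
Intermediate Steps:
F(O, D) = 0
g(c) = 10 (g(c) = -(-5)*2 = -5*(-2) = 10)
h = √11 (h = √(10 + 1) = √11 ≈ 3.3166)
j(C, T) = C*√11 (j(C, T) = √11*C + 0 = C*√11 + 0 = C*√11)
j(-2, N)*4 + 4 = -2*√11*4 + 4 = -8*√11 + 4 = 4 - 8*√11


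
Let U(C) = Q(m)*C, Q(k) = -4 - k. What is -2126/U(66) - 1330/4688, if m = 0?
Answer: 600973/77352 ≈ 7.7693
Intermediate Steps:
U(C) = -4*C (U(C) = (-4 - 1*0)*C = (-4 + 0)*C = -4*C)
-2126/U(66) - 1330/4688 = -2126/((-4*66)) - 1330/4688 = -2126/(-264) - 1330*1/4688 = -2126*(-1/264) - 665/2344 = 1063/132 - 665/2344 = 600973/77352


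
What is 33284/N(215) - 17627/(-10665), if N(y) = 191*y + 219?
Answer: 270671732/110073465 ≈ 2.4590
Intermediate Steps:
N(y) = 219 + 191*y
33284/N(215) - 17627/(-10665) = 33284/(219 + 191*215) - 17627/(-10665) = 33284/(219 + 41065) - 17627*(-1/10665) = 33284/41284 + 17627/10665 = 33284*(1/41284) + 17627/10665 = 8321/10321 + 17627/10665 = 270671732/110073465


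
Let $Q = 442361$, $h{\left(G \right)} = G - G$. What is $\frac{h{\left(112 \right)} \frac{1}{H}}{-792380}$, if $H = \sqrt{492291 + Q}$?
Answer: $0$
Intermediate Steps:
$h{\left(G \right)} = 0$
$H = 2 \sqrt{233663}$ ($H = \sqrt{492291 + 442361} = \sqrt{934652} = 2 \sqrt{233663} \approx 966.77$)
$\frac{h{\left(112 \right)} \frac{1}{H}}{-792380} = \frac{0 \frac{1}{2 \sqrt{233663}}}{-792380} = 0 \frac{\sqrt{233663}}{467326} \left(- \frac{1}{792380}\right) = 0 \left(- \frac{1}{792380}\right) = 0$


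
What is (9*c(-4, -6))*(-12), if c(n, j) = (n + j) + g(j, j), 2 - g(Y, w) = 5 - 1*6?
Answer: 756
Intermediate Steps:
g(Y, w) = 3 (g(Y, w) = 2 - (5 - 1*6) = 2 - (5 - 6) = 2 - 1*(-1) = 2 + 1 = 3)
c(n, j) = 3 + j + n (c(n, j) = (n + j) + 3 = (j + n) + 3 = 3 + j + n)
(9*c(-4, -6))*(-12) = (9*(3 - 6 - 4))*(-12) = (9*(-7))*(-12) = -63*(-12) = 756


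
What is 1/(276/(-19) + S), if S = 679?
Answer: 19/12625 ≈ 0.0015050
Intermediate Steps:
1/(276/(-19) + S) = 1/(276/(-19) + 679) = 1/(276*(-1/19) + 679) = 1/(-276/19 + 679) = 1/(12625/19) = 19/12625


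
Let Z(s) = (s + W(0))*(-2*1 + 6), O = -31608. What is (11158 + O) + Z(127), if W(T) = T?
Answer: -19942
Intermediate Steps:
Z(s) = 4*s (Z(s) = (s + 0)*(-2*1 + 6) = s*(-2 + 6) = s*4 = 4*s)
(11158 + O) + Z(127) = (11158 - 31608) + 4*127 = -20450 + 508 = -19942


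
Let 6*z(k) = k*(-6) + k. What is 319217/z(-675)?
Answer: 638434/1125 ≈ 567.50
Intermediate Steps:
z(k) = -5*k/6 (z(k) = (k*(-6) + k)/6 = (-6*k + k)/6 = (-5*k)/6 = -5*k/6)
319217/z(-675) = 319217/((-⅚*(-675))) = 319217/(1125/2) = 319217*(2/1125) = 638434/1125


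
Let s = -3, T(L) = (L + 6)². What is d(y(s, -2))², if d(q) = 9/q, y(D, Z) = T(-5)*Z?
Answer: 81/4 ≈ 20.250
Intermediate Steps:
T(L) = (6 + L)²
y(D, Z) = Z (y(D, Z) = (6 - 5)²*Z = 1²*Z = 1*Z = Z)
d(y(s, -2))² = (9/(-2))² = (9*(-½))² = (-9/2)² = 81/4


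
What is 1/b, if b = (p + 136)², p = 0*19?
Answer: 1/18496 ≈ 5.4066e-5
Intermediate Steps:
p = 0
b = 18496 (b = (0 + 136)² = 136² = 18496)
1/b = 1/18496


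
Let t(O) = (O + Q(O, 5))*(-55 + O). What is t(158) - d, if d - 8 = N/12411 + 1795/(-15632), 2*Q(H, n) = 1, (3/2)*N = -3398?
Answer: 9497386500587/582026256 ≈ 16318.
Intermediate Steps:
N = -6796/3 (N = (⅔)*(-3398) = -6796/3 ≈ -2265.3)
Q(H, n) = ½ (Q(H, n) = (½)*1 = ½)
d = 4483141741/582026256 (d = 8 + (-6796/3/12411 + 1795/(-15632)) = 8 + (-6796/3*1/12411 + 1795*(-1/15632)) = 8 + (-6796/37233 - 1795/15632) = 8 - 173068307/582026256 = 4483141741/582026256 ≈ 7.7026)
t(O) = (½ + O)*(-55 + O) (t(O) = (O + ½)*(-55 + O) = (½ + O)*(-55 + O))
t(158) - d = (-55/2 + 158² - 109/2*158) - 1*4483141741/582026256 = (-55/2 + 24964 - 8611) - 4483141741/582026256 = 32651/2 - 4483141741/582026256 = 9497386500587/582026256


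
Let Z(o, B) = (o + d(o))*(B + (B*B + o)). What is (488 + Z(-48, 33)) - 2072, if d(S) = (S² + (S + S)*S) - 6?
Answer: 7363908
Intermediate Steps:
d(S) = -6 + 3*S² (d(S) = (S² + (2*S)*S) - 6 = (S² + 2*S²) - 6 = 3*S² - 6 = -6 + 3*S²)
Z(o, B) = (-6 + o + 3*o²)*(B + o + B²) (Z(o, B) = (o + (-6 + 3*o²))*(B + (B*B + o)) = (-6 + o + 3*o²)*(B + (B² + o)) = (-6 + o + 3*o²)*(B + (o + B²)) = (-6 + o + 3*o²)*(B + o + B²))
(488 + Z(-48, 33)) - 2072 = (488 + ((-48)² + 33*(-48) - 48*33² + 3*33*(-2 + (-48)²) + 3*(-48)*(-2 + (-48)²) + 3*33²*(-2 + (-48)²))) - 2072 = (488 + (2304 - 1584 - 48*1089 + 3*33*(-2 + 2304) + 3*(-48)*(-2 + 2304) + 3*1089*(-2 + 2304))) - 2072 = (488 + (2304 - 1584 - 52272 + 3*33*2302 + 3*(-48)*2302 + 3*1089*2302)) - 2072 = (488 + (2304 - 1584 - 52272 + 227898 - 331488 + 7520634)) - 2072 = (488 + 7365492) - 2072 = 7365980 - 2072 = 7363908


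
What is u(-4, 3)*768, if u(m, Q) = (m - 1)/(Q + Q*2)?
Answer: -1280/3 ≈ -426.67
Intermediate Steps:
u(m, Q) = (-1 + m)/(3*Q) (u(m, Q) = (-1 + m)/(Q + 2*Q) = (-1 + m)/((3*Q)) = (-1 + m)*(1/(3*Q)) = (-1 + m)/(3*Q))
u(-4, 3)*768 = ((⅓)*(-1 - 4)/3)*768 = ((⅓)*(⅓)*(-5))*768 = -5/9*768 = -1280/3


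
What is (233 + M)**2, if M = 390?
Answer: 388129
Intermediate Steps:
(233 + M)**2 = (233 + 390)**2 = 623**2 = 388129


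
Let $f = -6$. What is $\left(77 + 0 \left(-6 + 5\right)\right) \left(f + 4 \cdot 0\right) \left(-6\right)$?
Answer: $2772$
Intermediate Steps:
$\left(77 + 0 \left(-6 + 5\right)\right) \left(f + 4 \cdot 0\right) \left(-6\right) = \left(77 + 0 \left(-6 + 5\right)\right) \left(-6 + 4 \cdot 0\right) \left(-6\right) = \left(77 + 0 \left(-1\right)\right) \left(-6 + 0\right) \left(-6\right) = \left(77 + 0\right) \left(\left(-6\right) \left(-6\right)\right) = 77 \cdot 36 = 2772$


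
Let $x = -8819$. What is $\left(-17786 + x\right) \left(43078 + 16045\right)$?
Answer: $-1572967415$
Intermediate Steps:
$\left(-17786 + x\right) \left(43078 + 16045\right) = \left(-17786 - 8819\right) \left(43078 + 16045\right) = \left(-26605\right) 59123 = -1572967415$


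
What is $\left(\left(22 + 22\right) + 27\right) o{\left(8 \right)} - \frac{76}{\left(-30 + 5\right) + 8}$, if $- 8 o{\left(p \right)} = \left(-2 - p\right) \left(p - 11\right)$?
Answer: $- \frac{17801}{68} \approx -261.78$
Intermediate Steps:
$o{\left(p \right)} = - \frac{\left(-11 + p\right) \left(-2 - p\right)}{8}$ ($o{\left(p \right)} = - \frac{\left(-2 - p\right) \left(p - 11\right)}{8} = - \frac{\left(-2 - p\right) \left(-11 + p\right)}{8} = - \frac{\left(-11 + p\right) \left(-2 - p\right)}{8}$)
$\left(\left(22 + 22\right) + 27\right) o{\left(8 \right)} - \frac{76}{\left(-30 + 5\right) + 8} = \left(\left(22 + 22\right) + 27\right) \left(- \frac{11}{4} - 9 + \frac{8^{2}}{8}\right) - \frac{76}{\left(-30 + 5\right) + 8} = \left(44 + 27\right) \left(- \frac{11}{4} - 9 + \frac{1}{8} \cdot 64\right) - \frac{76}{-25 + 8} = 71 \left(- \frac{11}{4} - 9 + 8\right) - \frac{76}{-17} = 71 \left(- \frac{15}{4}\right) - - \frac{76}{17} = - \frac{1065}{4} + \frac{76}{17} = - \frac{17801}{68}$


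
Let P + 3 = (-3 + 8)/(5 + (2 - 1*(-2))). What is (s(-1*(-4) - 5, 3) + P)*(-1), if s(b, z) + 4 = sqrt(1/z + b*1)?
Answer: 58/9 - I*sqrt(6)/3 ≈ 6.4444 - 0.8165*I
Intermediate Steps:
s(b, z) = -4 + sqrt(b + 1/z) (s(b, z) = -4 + sqrt(1/z + b*1) = -4 + sqrt(1/z + b) = -4 + sqrt(b + 1/z))
P = -22/9 (P = -3 + (-3 + 8)/(5 + (2 - 1*(-2))) = -3 + 5/(5 + (2 + 2)) = -3 + 5/(5 + 4) = -3 + 5/9 = -22/9 ≈ -2.4444)
(s(-1*(-4) - 5, 3) + P)*(-1) = ((-4 + sqrt((-1*(-4) - 5) + 1/3)) - 22/9)*(-1) = ((-4 + sqrt((4 - 5) + 1/3)) - 22/9)*(-1) = ((-4 + sqrt(-1 + 1/3)) - 22/9)*(-1) = ((-4 + sqrt(-2/3)) - 22/9)*(-1) = ((-4 + I*sqrt(6)/3) - 22/9)*(-1) = (-58/9 + I*sqrt(6)/3)*(-1) = 58/9 - I*sqrt(6)/3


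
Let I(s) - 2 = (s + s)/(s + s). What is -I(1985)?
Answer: -3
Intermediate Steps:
I(s) = 3 (I(s) = 2 + (s + s)/(s + s) = 2 + (2*s)/((2*s)) = 2 + (2*s)*(1/(2*s)) = 2 + 1 = 3)
-I(1985) = -1*3 = -3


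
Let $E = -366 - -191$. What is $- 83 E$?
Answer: $14525$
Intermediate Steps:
$E = -175$ ($E = -366 + 191 = -175$)
$- 83 E = \left(-83\right) \left(-175\right) = 14525$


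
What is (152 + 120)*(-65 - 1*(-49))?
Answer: -4352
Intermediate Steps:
(152 + 120)*(-65 - 1*(-49)) = 272*(-65 + 49) = 272*(-16) = -4352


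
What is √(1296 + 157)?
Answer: √1453 ≈ 38.118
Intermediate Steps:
√(1296 + 157) = √1453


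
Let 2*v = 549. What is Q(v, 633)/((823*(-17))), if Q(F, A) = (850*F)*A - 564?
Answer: -147694161/13991 ≈ -10556.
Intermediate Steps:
v = 549/2 (v = (½)*549 = 549/2 ≈ 274.50)
Q(F, A) = -564 + 850*A*F (Q(F, A) = 850*A*F - 564 = -564 + 850*A*F)
Q(v, 633)/((823*(-17))) = (-564 + 850*633*(549/2))/((823*(-17))) = (-564 + 147694725)/(-13991) = 147694161*(-1/13991) = -147694161/13991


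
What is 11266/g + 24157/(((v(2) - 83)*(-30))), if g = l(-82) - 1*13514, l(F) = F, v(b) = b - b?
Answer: 4172031/470195 ≈ 8.8730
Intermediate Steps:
v(b) = 0
g = -13596 (g = -82 - 1*13514 = -82 - 13514 = -13596)
11266/g + 24157/(((v(2) - 83)*(-30))) = 11266/(-13596) + 24157/(((0 - 83)*(-30))) = 11266*(-1/13596) + 24157/((-83*(-30))) = -5633/6798 + 24157/2490 = 4172031/470195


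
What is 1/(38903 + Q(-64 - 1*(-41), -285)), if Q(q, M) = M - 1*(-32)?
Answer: 1/38650 ≈ 2.5873e-5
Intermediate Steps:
Q(q, M) = 32 + M (Q(q, M) = M + 32 = 32 + M)
1/(38903 + Q(-64 - 1*(-41), -285)) = 1/(38903 + (32 - 285)) = 1/(38903 - 253) = 1/38650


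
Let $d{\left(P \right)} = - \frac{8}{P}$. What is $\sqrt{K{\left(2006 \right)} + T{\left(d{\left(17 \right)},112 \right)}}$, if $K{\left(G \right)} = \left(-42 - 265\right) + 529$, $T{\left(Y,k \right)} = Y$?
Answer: $\frac{\sqrt{64022}}{17} \approx 14.884$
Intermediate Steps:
$K{\left(G \right)} = 222$ ($K{\left(G \right)} = -307 + 529 = 222$)
$\sqrt{K{\left(2006 \right)} + T{\left(d{\left(17 \right)},112 \right)}} = \sqrt{222 - \frac{8}{17}} = \sqrt{\frac{3766}{17}} = \frac{\sqrt{64022}}{17}$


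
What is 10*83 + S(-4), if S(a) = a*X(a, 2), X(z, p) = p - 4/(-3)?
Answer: 2450/3 ≈ 816.67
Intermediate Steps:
X(z, p) = 4/3 + p (X(z, p) = p - 4*(-1)/3 = p - 1*(-4/3) = p + 4/3 = 4/3 + p)
S(a) = 10*a/3 (S(a) = a*(4/3 + 2) = a*(10/3) = 10*a/3)
10*83 + S(-4) = 10*83 + (10/3)*(-4) = 830 - 40/3 = 2450/3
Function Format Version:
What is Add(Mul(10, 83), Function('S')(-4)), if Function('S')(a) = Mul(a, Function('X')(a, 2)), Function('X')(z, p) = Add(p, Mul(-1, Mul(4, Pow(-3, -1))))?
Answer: Rational(2450, 3) ≈ 816.67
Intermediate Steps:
Function('X')(z, p) = Add(Rational(4, 3), p) (Function('X')(z, p) = Add(p, Mul(-1, Mul(4, Rational(-1, 3)))) = Add(p, Mul(-1, Rational(-4, 3))) = Add(p, Rational(4, 3)) = Add(Rational(4, 3), p))
Function('S')(a) = Mul(Rational(10, 3), a) (Function('S')(a) = Mul(a, Add(Rational(4, 3), 2)) = Mul(a, Rational(10, 3)) = Mul(Rational(10, 3), a))
Add(Mul(10, 83), Function('S')(-4)) = Add(Mul(10, 83), Mul(Rational(10, 3), -4)) = Add(830, Rational(-40, 3)) = Rational(2450, 3)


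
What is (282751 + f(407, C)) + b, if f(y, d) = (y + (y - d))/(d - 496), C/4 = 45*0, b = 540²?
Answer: 142438641/248 ≈ 5.7435e+5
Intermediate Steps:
b = 291600
C = 0 (C = 4*(45*0) = 4*0 = 0)
f(y, d) = (-d + 2*y)/(-496 + d)
(282751 + f(407, C)) + b = (282751 + (-1*0 + 2*407)/(-496 + 0)) + 291600 = (282751 + (0 + 814)/(-496)) + 291600 = (282751 - 1/496*814) + 291600 = (282751 - 407/248) + 291600 = 70121841/248 + 291600 = 142438641/248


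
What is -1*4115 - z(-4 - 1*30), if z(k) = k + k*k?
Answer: -5237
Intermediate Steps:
z(k) = k + k²
-1*4115 - z(-4 - 1*30) = -1*4115 - (-4 - 1*30)*(1 + (-4 - 1*30)) = -4115 - (-4 - 30)*(1 + (-4 - 30)) = -4115 - (-34)*(1 - 34) = -4115 - (-34)*(-33) = -4115 - 1*1122 = -4115 - 1122 = -5237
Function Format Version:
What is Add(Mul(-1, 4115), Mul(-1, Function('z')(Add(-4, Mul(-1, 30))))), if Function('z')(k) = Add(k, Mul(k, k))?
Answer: -5237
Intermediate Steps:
Function('z')(k) = Add(k, Pow(k, 2))
Add(Mul(-1, 4115), Mul(-1, Function('z')(Add(-4, Mul(-1, 30))))) = Add(Mul(-1, 4115), Mul(-1, Mul(Add(-4, Mul(-1, 30)), Add(1, Add(-4, Mul(-1, 30)))))) = Add(-4115, Mul(-1, Mul(Add(-4, -30), Add(1, Add(-4, -30))))) = Add(-4115, Mul(-1, Mul(-34, Add(1, -34)))) = Add(-4115, Mul(-1, Mul(-34, -33))) = Add(-4115, Mul(-1, 1122)) = Add(-4115, -1122) = -5237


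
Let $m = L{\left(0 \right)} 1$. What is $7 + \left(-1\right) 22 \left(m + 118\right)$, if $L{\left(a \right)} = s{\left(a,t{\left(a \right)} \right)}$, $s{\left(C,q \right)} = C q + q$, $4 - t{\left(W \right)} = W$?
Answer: $-2677$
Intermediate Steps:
$t{\left(W \right)} = 4 - W$
$s{\left(C,q \right)} = q + C q$
$L{\left(a \right)} = \left(1 + a\right) \left(4 - a\right)$ ($L{\left(a \right)} = \left(4 - a\right) \left(1 + a\right) = \left(1 + a\right) \left(4 - a\right)$)
$m = 4$ ($m = - \left(1 + 0\right) \left(-4 + 0\right) 1 = \left(-1\right) 1 \left(-4\right) 1 = 4 \cdot 1 = 4$)
$7 + \left(-1\right) 22 \left(m + 118\right) = 7 + \left(-1\right) 22 \left(4 + 118\right) = 7 - 2684 = -2677$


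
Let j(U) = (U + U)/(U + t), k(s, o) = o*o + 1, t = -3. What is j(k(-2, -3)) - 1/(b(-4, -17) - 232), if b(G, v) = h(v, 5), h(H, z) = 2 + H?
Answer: 4947/1729 ≈ 2.8612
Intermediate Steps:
k(s, o) = 1 + o**2 (k(s, o) = o**2 + 1 = 1 + o**2)
b(G, v) = 2 + v
j(U) = 2*U/(-3 + U) (j(U) = (U + U)/(U - 3) = (2*U)/(-3 + U) = 2*U/(-3 + U))
j(k(-2, -3)) - 1/(b(-4, -17) - 232) = 2*(1 + (-3)**2)/(-3 + (1 + (-3)**2)) - 1/((2 - 17) - 232) = 2*(1 + 9)/(-3 + (1 + 9)) - 1/(-15 - 232) = 2*10/(-3 + 10) - 1/(-247) = 2*10/7 - 1*(-1/247) = 2*10*(1/7) + 1/247 = 20/7 + 1/247 = 4947/1729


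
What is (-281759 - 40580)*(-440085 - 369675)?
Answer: 261017228640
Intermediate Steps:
(-281759 - 40580)*(-440085 - 369675) = -322339*(-809760) = 261017228640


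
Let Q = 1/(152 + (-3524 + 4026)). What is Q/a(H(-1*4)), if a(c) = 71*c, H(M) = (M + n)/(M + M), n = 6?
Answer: -2/23217 ≈ -8.6144e-5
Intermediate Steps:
H(M) = (6 + M)/(2*M) (H(M) = (M + 6)/(M + M) = (6 + M)/((2*M)) = (6 + M)*(1/(2*M)) = (6 + M)/(2*M))
Q = 1/654 (Q = 1/(152 + 502) = 1/654 ≈ 0.0015291)
Q/a(H(-1*4)) = 1/(654*((71*((6 - 1*4)/(2*((-1*4))))))) = 1/(654*((71*((½)*(6 - 4)/(-4))))) = 1/(654*((71*((½)*(-¼)*2)))) = 1/(654*((71*(-¼)))) = 1/(654*(-71/4)) = (1/654)*(-4/71) = -2/23217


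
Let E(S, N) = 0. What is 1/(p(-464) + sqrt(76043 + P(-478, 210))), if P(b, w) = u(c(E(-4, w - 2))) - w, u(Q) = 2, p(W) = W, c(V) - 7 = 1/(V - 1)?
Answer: -16/4809 - sqrt(75835)/139461 ≈ -0.0053017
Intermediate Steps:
c(V) = 7 + 1/(-1 + V) (c(V) = 7 + 1/(V - 1) = 7 + 1/(-1 + V))
P(b, w) = 2 - w
1/(p(-464) + sqrt(76043 + P(-478, 210))) = 1/(-464 + sqrt(76043 + (2 - 1*210))) = 1/(-464 + sqrt(76043 + (2 - 210))) = 1/(-464 + sqrt(76043 - 208)) = 1/(-464 + sqrt(75835))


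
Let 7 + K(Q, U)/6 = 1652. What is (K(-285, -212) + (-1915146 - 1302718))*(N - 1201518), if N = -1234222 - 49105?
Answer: 7971367850930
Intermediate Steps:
K(Q, U) = 9870 (K(Q, U) = -42 + 6*1652 = -42 + 9912 = 9870)
N = -1283327
(K(-285, -212) + (-1915146 - 1302718))*(N - 1201518) = (9870 + (-1915146 - 1302718))*(-1283327 - 1201518) = (9870 - 3217864)*(-2484845) = -3207994*(-2484845) = 7971367850930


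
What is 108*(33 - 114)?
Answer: -8748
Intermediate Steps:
108*(33 - 114) = 108*(-81) = -8748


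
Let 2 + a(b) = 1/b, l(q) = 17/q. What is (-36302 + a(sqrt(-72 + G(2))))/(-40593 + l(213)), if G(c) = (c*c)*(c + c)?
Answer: 1933188/2161573 + 213*I*sqrt(14)/242096176 ≈ 0.89434 + 3.292e-6*I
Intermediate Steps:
G(c) = 2*c**3 (G(c) = c**2*(2*c) = 2*c**3)
a(b) = -2 + 1/b
(-36302 + a(sqrt(-72 + G(2))))/(-40593 + l(213)) = (-36302 + (-2 + 1/(sqrt(-72 + 2*2**3))))/(-40593 + 17/213) = (-36302 + (-2 + 1/(sqrt(-72 + 2*8))))/(-40593 + 17*(1/213)) = (-36302 + (-2 + 1/(sqrt(-72 + 16))))/(-40593 + 17/213) = (-36302 + (-2 + 1/(sqrt(-56))))/(-8646292/213) = (-36302 + (-2 + 1/(2*I*sqrt(14))))*(-213/8646292) = (-36302 + (-2 - I*sqrt(14)/28))*(-213/8646292) = (-36304 - I*sqrt(14)/28)*(-213/8646292) = 1933188/2161573 + 213*I*sqrt(14)/242096176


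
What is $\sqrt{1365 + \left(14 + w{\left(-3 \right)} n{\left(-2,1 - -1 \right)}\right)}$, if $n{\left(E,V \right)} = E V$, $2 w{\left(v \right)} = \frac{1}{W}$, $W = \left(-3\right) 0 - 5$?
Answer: $\frac{11 \sqrt{285}}{5} \approx 37.14$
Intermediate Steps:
$W = -5$ ($W = 0 - 5 = -5$)
$w{\left(v \right)} = - \frac{1}{10}$ ($w{\left(v \right)} = \frac{1}{2 \left(-5\right)} = \frac{1}{2} \left(- \frac{1}{5}\right) = - \frac{1}{10}$)
$\sqrt{1365 + \left(14 + w{\left(-3 \right)} n{\left(-2,1 - -1 \right)}\right)} = \sqrt{1365 + \left(14 - \frac{\left(-2\right) \left(1 - -1\right)}{10}\right)} = \sqrt{1365 + \left(14 - \frac{\left(-2\right) \left(1 + 1\right)}{10}\right)} = \sqrt{1365 + \left(14 - \frac{\left(-2\right) 2}{10}\right)} = \sqrt{1365 + \left(14 - - \frac{2}{5}\right)} = \sqrt{1365 + \left(14 + \frac{2}{5}\right)} = \sqrt{1365 + \frac{72}{5}} = \sqrt{\frac{6897}{5}} = \frac{11 \sqrt{285}}{5}$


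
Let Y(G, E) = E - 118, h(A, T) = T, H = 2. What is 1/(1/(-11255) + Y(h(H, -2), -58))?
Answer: -11255/1980881 ≈ -0.0056818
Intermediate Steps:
Y(G, E) = -118 + E
1/(1/(-11255) + Y(h(H, -2), -58)) = 1/(1/(-11255) + (-118 - 58)) = 1/(-1/11255 - 176) = 1/(-1980881/11255) = -11255/1980881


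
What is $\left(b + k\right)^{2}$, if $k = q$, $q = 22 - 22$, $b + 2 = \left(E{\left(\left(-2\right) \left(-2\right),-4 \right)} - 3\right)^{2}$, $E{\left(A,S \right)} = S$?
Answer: $2209$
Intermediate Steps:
$b = 47$ ($b = -2 + \left(-4 - 3\right)^{2} = -2 + \left(-7\right)^{2} = -2 + 49 = 47$)
$q = 0$ ($q = 22 - 22 = 0$)
$k = 0$
$\left(b + k\right)^{2} = \left(47 + 0\right)^{2} = 47^{2} = 2209$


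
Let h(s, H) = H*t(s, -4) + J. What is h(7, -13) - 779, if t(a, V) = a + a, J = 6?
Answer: -955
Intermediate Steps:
t(a, V) = 2*a
h(s, H) = 6 + 2*H*s (h(s, H) = H*(2*s) + 6 = 2*H*s + 6 = 6 + 2*H*s)
h(7, -13) - 779 = (6 + 2*(-13)*7) - 779 = (6 - 182) - 779 = -176 - 779 = -955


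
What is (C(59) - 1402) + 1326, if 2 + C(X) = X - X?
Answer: -78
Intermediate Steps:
C(X) = -2 (C(X) = -2 + (X - X) = -2 + 0 = -2)
(C(59) - 1402) + 1326 = (-2 - 1402) + 1326 = -1404 + 1326 = -78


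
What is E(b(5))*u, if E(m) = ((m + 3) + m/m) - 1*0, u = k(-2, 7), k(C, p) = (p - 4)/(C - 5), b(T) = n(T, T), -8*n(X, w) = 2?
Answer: -45/28 ≈ -1.6071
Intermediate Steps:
n(X, w) = -¼ (n(X, w) = -⅛*2 = -¼)
b(T) = -¼
k(C, p) = (-4 + p)/(-5 + C)
u = -3/7 (u = (-4 + 7)/(-5 - 2) = 3/(-7) = -⅐*3 = -3/7 ≈ -0.42857)
E(m) = 4 + m (E(m) = ((3 + m) + 1) + 0 = (4 + m) + 0 = 4 + m)
E(b(5))*u = (4 - ¼)*(-3/7) = (15/4)*(-3/7) = -45/28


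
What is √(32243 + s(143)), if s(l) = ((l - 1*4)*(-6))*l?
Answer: I*√87019 ≈ 294.99*I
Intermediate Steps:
s(l) = l*(24 - 6*l) (s(l) = ((l - 4)*(-6))*l = ((-4 + l)*(-6))*l = (24 - 6*l)*l = l*(24 - 6*l))
√(32243 + s(143)) = √(32243 + 6*143*(4 - 1*143)) = √(32243 + 6*143*(4 - 143)) = √(32243 + 6*143*(-139)) = √(32243 - 119262) = √(-87019) = I*√87019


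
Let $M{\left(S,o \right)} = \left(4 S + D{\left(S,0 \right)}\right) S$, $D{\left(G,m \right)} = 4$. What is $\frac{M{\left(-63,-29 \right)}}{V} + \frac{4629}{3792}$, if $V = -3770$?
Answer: $- \frac{6965813}{2382640} \approx -2.9236$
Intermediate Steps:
$M{\left(S,o \right)} = S \left(4 + 4 S\right)$ ($M{\left(S,o \right)} = \left(4 S + 4\right) S = \left(4 + 4 S\right) S = S \left(4 + 4 S\right)$)
$\frac{M{\left(-63,-29 \right)}}{V} + \frac{4629}{3792} = \frac{4 \left(-63\right) \left(1 - 63\right)}{-3770} + \frac{4629}{3792} = 4 \left(-63\right) \left(-62\right) \left(- \frac{1}{3770}\right) + 4629 \cdot \frac{1}{3792} = 15624 \left(- \frac{1}{3770}\right) + \frac{1543}{1264} = - \frac{7812}{1885} + \frac{1543}{1264} = - \frac{6965813}{2382640}$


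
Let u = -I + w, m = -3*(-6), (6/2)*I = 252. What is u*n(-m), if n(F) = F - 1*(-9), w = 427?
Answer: -3087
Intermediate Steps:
I = 84 (I = (⅓)*252 = 84)
m = 18
n(F) = 9 + F (n(F) = F + 9 = 9 + F)
u = 343 (u = -1*84 + 427 = -84 + 427 = 343)
u*n(-m) = 343*(9 - 1*18) = 343*(9 - 18) = 343*(-9) = -3087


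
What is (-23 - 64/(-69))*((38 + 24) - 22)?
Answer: -60920/69 ≈ -882.90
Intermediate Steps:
(-23 - 64/(-69))*((38 + 24) - 22) = (-23 - 64*(-1)/69)*(62 - 22) = (-23 - 1*(-64/69))*40 = (-23 + 64/69)*40 = -1523/69*40 = -60920/69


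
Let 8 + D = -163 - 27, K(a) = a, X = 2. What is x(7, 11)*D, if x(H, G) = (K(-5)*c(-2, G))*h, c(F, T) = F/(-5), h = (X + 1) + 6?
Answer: 3564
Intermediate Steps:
h = 9 (h = (2 + 1) + 6 = 3 + 6 = 9)
c(F, T) = -F/5 (c(F, T) = F*(-1/5) = -F/5)
x(H, G) = -18 (x(H, G) = -(-1)*(-2)*9 = -5*2/5*9 = -2*9 = -18)
D = -198 (D = -8 + (-163 - 27) = -8 - 190 = -198)
x(7, 11)*D = -18*(-198) = 3564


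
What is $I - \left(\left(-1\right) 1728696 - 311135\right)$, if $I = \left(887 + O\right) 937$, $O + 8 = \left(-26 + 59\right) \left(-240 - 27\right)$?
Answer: $-5392453$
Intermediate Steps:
$O = -8819$ ($O = -8 + \left(-26 + 59\right) \left(-240 - 27\right) = -8 + 33 \left(-267\right) = -8 - 8811 = -8819$)
$I = -7432284$ ($I = \left(887 - 8819\right) 937 = \left(-7932\right) 937 = -7432284$)
$I - \left(\left(-1\right) 1728696 - 311135\right) = -7432284 - \left(\left(-1\right) 1728696 - 311135\right) = -7432284 - \left(-1728696 - 311135\right) = -7432284 - -2039831 = -7432284 + 2039831 = -5392453$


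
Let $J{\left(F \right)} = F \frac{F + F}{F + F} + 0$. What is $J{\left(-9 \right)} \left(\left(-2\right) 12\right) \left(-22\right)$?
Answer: $-4752$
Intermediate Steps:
$J{\left(F \right)} = F$ ($J{\left(F \right)} = F \frac{2 F}{2 F} + 0 = F 2 F \frac{1}{2 F} + 0 = F 1 + 0 = F + 0 = F$)
$J{\left(-9 \right)} \left(\left(-2\right) 12\right) \left(-22\right) = - 9 \left(\left(-2\right) 12\right) \left(-22\right) = \left(-9\right) \left(-24\right) \left(-22\right) = 216 \left(-22\right) = -4752$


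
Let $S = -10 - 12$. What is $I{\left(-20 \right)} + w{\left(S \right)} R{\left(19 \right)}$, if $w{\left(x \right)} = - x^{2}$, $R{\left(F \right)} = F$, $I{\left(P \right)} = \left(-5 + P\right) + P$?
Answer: $-9241$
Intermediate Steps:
$I{\left(P \right)} = -5 + 2 P$
$S = -22$ ($S = -10 - 12 = -22$)
$I{\left(-20 \right)} + w{\left(S \right)} R{\left(19 \right)} = \left(-5 + 2 \left(-20\right)\right) + - \left(-22\right)^{2} \cdot 19 = \left(-5 - 40\right) + \left(-1\right) 484 \cdot 19 = -45 - 9196 = -9241$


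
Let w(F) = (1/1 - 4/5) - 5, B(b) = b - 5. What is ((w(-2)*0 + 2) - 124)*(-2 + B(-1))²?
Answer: -7808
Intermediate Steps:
B(b) = -5 + b
w(F) = -24/5 (w(F) = (1*1 - 4*⅕) - 5 = (1 - ⅘) - 5 = ⅕ - 5 = -24/5)
((w(-2)*0 + 2) - 124)*(-2 + B(-1))² = ((-24/5*0 + 2) - 124)*(-2 + (-5 - 1))² = ((0 + 2) - 124)*(-2 - 6)² = (2 - 124)*(-8)² = -122*64 = -7808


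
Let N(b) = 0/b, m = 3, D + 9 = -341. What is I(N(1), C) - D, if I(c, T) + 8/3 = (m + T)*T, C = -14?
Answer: 1504/3 ≈ 501.33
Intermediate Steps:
D = -350 (D = -9 - 341 = -350)
N(b) = 0
I(c, T) = -8/3 + T*(3 + T) (I(c, T) = -8/3 + (3 + T)*T = -8/3 + T*(3 + T))
I(N(1), C) - D = (-8/3 + (-14)² + 3*(-14)) - 1*(-350) = (-8/3 + 196 - 42) + 350 = 454/3 + 350 = 1504/3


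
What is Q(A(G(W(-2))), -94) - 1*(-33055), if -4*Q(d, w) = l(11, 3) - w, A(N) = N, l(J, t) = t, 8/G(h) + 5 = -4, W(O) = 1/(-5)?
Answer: 132123/4 ≈ 33031.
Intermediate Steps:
W(O) = -1/5 (W(O) = 1*(-1/5) = -1/5)
G(h) = -8/9 (G(h) = 8/(-5 - 4) = 8/(-9) = 8*(-1/9) = -8/9)
Q(d, w) = -3/4 + w/4 (Q(d, w) = -(3 - w)/4 = -3/4 + w/4)
Q(A(G(W(-2))), -94) - 1*(-33055) = (-3/4 + (1/4)*(-94)) - 1*(-33055) = (-3/4 - 47/2) + 33055 = -97/4 + 33055 = 132123/4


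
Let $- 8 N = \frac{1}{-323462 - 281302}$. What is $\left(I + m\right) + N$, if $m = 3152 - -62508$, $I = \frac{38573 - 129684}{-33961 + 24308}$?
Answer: $\frac{3066913503861845}{46702295136} \approx 65670.0$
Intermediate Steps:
$I = \frac{91111}{9653}$ ($I = - \frac{91111}{-9653} = \left(-91111\right) \left(- \frac{1}{9653}\right) = \frac{91111}{9653} \approx 9.4386$)
$N = \frac{1}{4838112}$ ($N = - \frac{1}{8 \left(-323462 - 281302\right)} = - \frac{1}{8 \left(-604764\right)} = \left(- \frac{1}{8}\right) \left(- \frac{1}{604764}\right) = \frac{1}{4838112} \approx 2.0669 \cdot 10^{-7}$)
$m = 65660$ ($m = 3152 + 62508 = 65660$)
$\left(I + m\right) + N = \left(\frac{91111}{9653} + 65660\right) + \frac{1}{4838112} = \frac{633907091}{9653} + \frac{1}{4838112} = \frac{3066913503861845}{46702295136}$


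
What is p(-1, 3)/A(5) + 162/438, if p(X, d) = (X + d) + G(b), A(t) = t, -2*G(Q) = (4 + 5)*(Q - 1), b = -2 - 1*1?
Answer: 319/73 ≈ 4.3699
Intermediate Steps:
b = -3 (b = -2 - 1 = -3)
G(Q) = 9/2 - 9*Q/2 (G(Q) = -(4 + 5)*(Q - 1)/2 = -9*(-1 + Q)/2 = -(-9 + 9*Q)/2 = 9/2 - 9*Q/2)
p(X, d) = 18 + X + d (p(X, d) = (X + d) + (9/2 - 9/2*(-3)) = (X + d) + (9/2 + 27/2) = (X + d) + 18 = 18 + X + d)
p(-1, 3)/A(5) + 162/438 = (18 - 1 + 3)/5 + 162/438 = 20*(⅕) + 162*(1/438) = 4 + 27/73 = 319/73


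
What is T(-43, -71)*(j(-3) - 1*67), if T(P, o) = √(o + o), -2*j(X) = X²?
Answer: -143*I*√142/2 ≈ -852.02*I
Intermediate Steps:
j(X) = -X²/2
T(P, o) = √2*√o (T(P, o) = √(2*o) = √2*√o)
T(-43, -71)*(j(-3) - 1*67) = (√2*√(-71))*(-½*(-3)² - 1*67) = (√2*(I*√71))*(-½*9 - 67) = (I*√142)*(-9/2 - 67) = (I*√142)*(-143/2) = -143*I*√142/2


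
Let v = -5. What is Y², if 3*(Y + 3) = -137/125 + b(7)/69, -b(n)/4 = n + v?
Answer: 7757734084/669515625 ≈ 11.587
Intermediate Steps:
b(n) = 20 - 4*n (b(n) = -4*(n - 5) = -4*(-5 + n) = 20 - 4*n)
Y = -88078/25875 (Y = -3 + (-137/125 + (20 - 4*7)/69)/3 = -3 + (-137*1/125 + (20 - 28)*(1/69))/3 = -3 + (-137/125 - 8*1/69)/3 = -3 + (-137/125 - 8/69)/3 = -3 + (⅓)*(-10453/8625) = -3 - 10453/25875 = -88078/25875 ≈ -3.4040)
Y² = (-88078/25875)² = 7757734084/669515625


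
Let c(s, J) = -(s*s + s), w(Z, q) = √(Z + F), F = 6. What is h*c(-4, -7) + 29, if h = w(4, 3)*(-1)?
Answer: 29 + 12*√10 ≈ 66.947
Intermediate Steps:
w(Z, q) = √(6 + Z) (w(Z, q) = √(Z + 6) = √(6 + Z))
h = -√10 (h = √(6 + 4)*(-1) = √10*(-1) = -√10 ≈ -3.1623)
c(s, J) = -s - s² (c(s, J) = -(s² + s) = -(s + s²) = -s - s²)
h*c(-4, -7) + 29 = (-√10)*(-1*(-4)*(1 - 4)) + 29 = (-√10)*(-1*(-4)*(-3)) + 29 = -√10*(-12) + 29 = 12*√10 + 29 = 29 + 12*√10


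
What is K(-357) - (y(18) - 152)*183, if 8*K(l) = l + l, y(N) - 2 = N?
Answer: 96267/4 ≈ 24067.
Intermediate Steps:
y(N) = 2 + N
K(l) = l/4 (K(l) = (l + l)/8 = (2*l)/8 = l/4)
K(-357) - (y(18) - 152)*183 = (1/4)*(-357) - ((2 + 18) - 152)*183 = -357/4 - (20 - 152)*183 = -357/4 - (-132)*183 = -357/4 - 1*(-24156) = -357/4 + 24156 = 96267/4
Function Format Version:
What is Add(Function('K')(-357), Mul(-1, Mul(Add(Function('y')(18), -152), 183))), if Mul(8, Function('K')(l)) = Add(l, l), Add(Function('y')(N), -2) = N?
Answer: Rational(96267, 4) ≈ 24067.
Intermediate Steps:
Function('y')(N) = Add(2, N)
Function('K')(l) = Mul(Rational(1, 4), l) (Function('K')(l) = Mul(Rational(1, 8), Add(l, l)) = Mul(Rational(1, 8), Mul(2, l)) = Mul(Rational(1, 4), l))
Add(Function('K')(-357), Mul(-1, Mul(Add(Function('y')(18), -152), 183))) = Add(Mul(Rational(1, 4), -357), Mul(-1, Mul(Add(Add(2, 18), -152), 183))) = Add(Rational(-357, 4), Mul(-1, Mul(Add(20, -152), 183))) = Add(Rational(-357, 4), Mul(-1, Mul(-132, 183))) = Add(Rational(-357, 4), Mul(-1, -24156)) = Add(Rational(-357, 4), 24156) = Rational(96267, 4)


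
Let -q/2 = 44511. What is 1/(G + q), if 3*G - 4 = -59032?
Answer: -1/108698 ≈ -9.1998e-6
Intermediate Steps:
q = -89022 (q = -2*44511 = -89022)
G = -19676 (G = 4/3 + (⅓)*(-59032) = 4/3 - 59032/3 = -19676)
1/(G + q) = 1/(-19676 - 89022) = 1/(-108698) = -1/108698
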